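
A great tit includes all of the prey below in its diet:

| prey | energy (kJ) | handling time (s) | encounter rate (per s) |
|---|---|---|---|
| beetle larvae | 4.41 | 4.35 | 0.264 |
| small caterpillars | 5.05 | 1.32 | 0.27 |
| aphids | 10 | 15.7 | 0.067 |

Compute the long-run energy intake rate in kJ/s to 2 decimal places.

R = (0.264×4.41 + 0.27×5.05 + 0.067×10) / (1 + 0.264×4.35 + 0.27×1.32 + 0.067×15.7) = 3.198/3.557 = 0.8991 kJ/s.

0.90 kJ/s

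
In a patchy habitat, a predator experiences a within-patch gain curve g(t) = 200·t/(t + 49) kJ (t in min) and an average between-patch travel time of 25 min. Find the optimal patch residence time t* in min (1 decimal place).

35.0 min

Optimal t* satisfies g'(t*) = g(t*)/(T + t*).
g'(t) = 200·49/(t + 49)². Setting 200·49/(t+49)² = 200t/[(t+49)(25+t)] gives 49(25+t) = t(t+49), so t² = 49×25 = 1225.
t* = √1225 = 35 min.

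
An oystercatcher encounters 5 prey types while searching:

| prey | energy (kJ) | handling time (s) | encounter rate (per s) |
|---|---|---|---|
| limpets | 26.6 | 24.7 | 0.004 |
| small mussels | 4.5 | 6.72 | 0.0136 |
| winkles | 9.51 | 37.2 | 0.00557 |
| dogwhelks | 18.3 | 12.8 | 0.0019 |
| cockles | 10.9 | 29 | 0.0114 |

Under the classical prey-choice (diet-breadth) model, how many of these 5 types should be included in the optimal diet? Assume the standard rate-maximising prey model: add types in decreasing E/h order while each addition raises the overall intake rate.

5

E/h in descending order: dogwhelks 1.43, limpets 1.08, small mussels 0.67, cockles 0.376, winkles 0.256 kJ/s. The optimal diet is the largest prefix of this list for which every included type satisfies E_i/h_i > R on the types above it.
Rate on top 1: 0.03394. limpets: 1.08 > 0.03394 → include.
Rate on top 2: 0.1257. small mussels: 0.67 > 0.1257 → include.
Rate on top 3: 0.1666. cockles: 0.376 > 0.1666 → include.
Rate on top 4: 0.2114. winkles: 0.256 > 0.2114 → include.
Optimal diet: dogwhelks, limpets, small mussels, cockles, winkles — 5 of 5 types.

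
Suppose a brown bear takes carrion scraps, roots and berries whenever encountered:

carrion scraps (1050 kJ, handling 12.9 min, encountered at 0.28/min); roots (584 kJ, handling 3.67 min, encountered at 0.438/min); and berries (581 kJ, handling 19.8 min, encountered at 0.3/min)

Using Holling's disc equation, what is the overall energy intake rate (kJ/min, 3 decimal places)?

R = Σλ_iE_i / (1 + Σλ_ih_i)
Numerator: 0.28×1050 + 0.438×584 + 0.3×581 = 724.1
Denominator: 1 + 0.28×12.9 + 0.438×3.67 + 0.3×19.8 = 12.16
R = 724.1/12.16 = 59.55 kJ/min

59.550 kJ/min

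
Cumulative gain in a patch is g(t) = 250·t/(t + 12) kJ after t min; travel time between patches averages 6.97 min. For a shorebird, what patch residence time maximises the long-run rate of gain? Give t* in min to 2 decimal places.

Optimal t* satisfies g'(t*) = g(t*)/(T + t*).
g'(t) = 250·12/(t + 12)². Setting 250·12/(t+12)² = 250t/[(t+12)(6.97+t)] gives 12(6.97+t) = t(t+12), so t² = 12×6.97 = 83.64.
t* = √83.64 = 9.145 min.

9.15 min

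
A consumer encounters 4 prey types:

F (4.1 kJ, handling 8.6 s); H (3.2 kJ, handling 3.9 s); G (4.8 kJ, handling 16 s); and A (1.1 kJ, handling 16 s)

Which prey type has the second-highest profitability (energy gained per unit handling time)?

F

In descending order of E/h:
H: 3.2/3.9 = 0.821 kJ/s
F: 4.1/8.6 = 0.477 kJ/s
G: 4.8/16 = 0.3 kJ/s
A: 1.1/16 = 0.0688 kJ/s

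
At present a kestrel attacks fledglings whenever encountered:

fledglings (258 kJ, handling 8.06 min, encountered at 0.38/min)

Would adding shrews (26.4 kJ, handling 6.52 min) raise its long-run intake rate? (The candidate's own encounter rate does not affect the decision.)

Current rate: (0.38×258)/(1 + 0.38×8.06) = 24.13 kJ/min.
Profitability of shrews: 26.4/6.52 = 4.049 kJ/min.
Since 4.049 < R, time spent handling shrews is better spent searching.

No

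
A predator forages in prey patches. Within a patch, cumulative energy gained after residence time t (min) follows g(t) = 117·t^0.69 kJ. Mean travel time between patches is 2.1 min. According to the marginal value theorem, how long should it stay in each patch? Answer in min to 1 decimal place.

Optimal t* satisfies g'(t*) = g(t*)/(T + t*).
g'(t) = 0.69·117·t^-0.31. Setting 0.69·117·t^-0.31 = 117·t^0.69/(2.1+t) gives 0.69(2.1+t) = t, so 0.31·t = 0.69×2.1.
t* = 0.69×2.1/0.31 = 4.674 min.

4.7 min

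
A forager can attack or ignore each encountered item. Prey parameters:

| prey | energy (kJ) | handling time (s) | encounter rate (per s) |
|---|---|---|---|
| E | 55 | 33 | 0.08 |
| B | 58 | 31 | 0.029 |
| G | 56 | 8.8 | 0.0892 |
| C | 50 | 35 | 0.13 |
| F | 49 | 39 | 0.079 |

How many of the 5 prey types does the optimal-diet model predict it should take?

Rank by E/h (kJ/s): G 6.36, B 1.87, E 1.67, C 1.43, F 1.26. Include each in turn until the next type's E/h falls below the running intake rate.
Rate on top 1: 2.798. B: 1.87 < 2.798 → exclude; stop.
Optimal diet: G — 1 of 5 types.

1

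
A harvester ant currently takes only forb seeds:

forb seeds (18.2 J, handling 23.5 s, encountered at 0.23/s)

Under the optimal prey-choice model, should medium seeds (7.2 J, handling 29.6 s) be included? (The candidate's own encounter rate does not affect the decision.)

No

Current rate: (0.23×18.2)/(1 + 0.23×23.5) = 0.6536 J/s.
medium seeds: E/h = 7.2/29.6 = 0.2432 J/s.
Since 0.2432 < R, time spent handling medium seeds is better spent searching.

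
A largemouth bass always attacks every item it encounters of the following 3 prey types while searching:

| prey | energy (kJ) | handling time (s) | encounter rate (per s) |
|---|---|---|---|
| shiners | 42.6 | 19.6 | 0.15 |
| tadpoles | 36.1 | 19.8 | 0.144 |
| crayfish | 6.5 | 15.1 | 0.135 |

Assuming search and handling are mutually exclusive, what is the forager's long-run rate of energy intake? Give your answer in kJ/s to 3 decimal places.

1.412 kJ/s

R = (0.15×42.6 + 0.144×36.1 + 0.135×6.5) / (1 + 0.15×19.6 + 0.144×19.8 + 0.135×15.1) = 12.47/8.83 = 1.412 kJ/s.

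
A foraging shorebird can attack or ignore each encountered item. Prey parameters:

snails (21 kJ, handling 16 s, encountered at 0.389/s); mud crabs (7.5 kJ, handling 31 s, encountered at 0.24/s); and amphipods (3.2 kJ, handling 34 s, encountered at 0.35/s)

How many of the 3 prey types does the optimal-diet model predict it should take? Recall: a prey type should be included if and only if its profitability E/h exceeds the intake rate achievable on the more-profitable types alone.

Profitabilities (E/h, kJ/s): snails 1.31, mud crabs 0.242, amphipods 0.0941. Add prey in this order while the next type's profitability exceeds the intake rate on those already taken.
Rate on top 1: 1.131. mud crabs: 0.242 < 1.131 → exclude; stop.
Optimal diet: snails — 1 of 3 types.

1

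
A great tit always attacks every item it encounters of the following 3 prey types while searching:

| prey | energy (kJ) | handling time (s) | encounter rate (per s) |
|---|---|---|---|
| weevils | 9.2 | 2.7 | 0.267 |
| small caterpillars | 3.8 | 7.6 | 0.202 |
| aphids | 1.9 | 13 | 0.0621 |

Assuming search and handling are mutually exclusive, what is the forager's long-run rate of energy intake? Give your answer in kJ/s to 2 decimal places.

0.82 kJ/s

Energy encountered per unit search time: 0.267×9.2 + 0.202×3.8 + 0.0621×1.9 = 3.342 kJ/s.
Handling time per unit search time: 0.267×2.7 + 0.202×7.6 + 0.0621×13 = 3.063.
Rate = 3.342/(1 + 3.063) = 0.8225 kJ/s.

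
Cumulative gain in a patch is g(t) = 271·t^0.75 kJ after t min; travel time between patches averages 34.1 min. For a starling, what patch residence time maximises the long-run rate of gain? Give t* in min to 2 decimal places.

Maximise g(t)/(T+t): set derivative to zero → g'(t)(T+t) = g(t).
g'(t) = 0.75·271·t^-0.25. Setting 0.75·271·t^-0.25 = 271·t^0.75/(34.1+t) gives 0.75(34.1+t) = t, so 0.25·t = 0.75×34.1.
t* = 0.75×34.1/0.25 = 102.3 min.

102.30 min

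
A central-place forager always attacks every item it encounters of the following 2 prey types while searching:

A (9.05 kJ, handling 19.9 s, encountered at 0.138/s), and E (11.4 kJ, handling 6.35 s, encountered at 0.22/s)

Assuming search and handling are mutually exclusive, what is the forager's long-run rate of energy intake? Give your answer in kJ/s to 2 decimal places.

0.73 kJ/s

R = (0.138×9.05 + 0.22×11.4) / (1 + 0.138×19.9 + 0.22×6.35) = 3.757/5.143 = 0.7305 kJ/s.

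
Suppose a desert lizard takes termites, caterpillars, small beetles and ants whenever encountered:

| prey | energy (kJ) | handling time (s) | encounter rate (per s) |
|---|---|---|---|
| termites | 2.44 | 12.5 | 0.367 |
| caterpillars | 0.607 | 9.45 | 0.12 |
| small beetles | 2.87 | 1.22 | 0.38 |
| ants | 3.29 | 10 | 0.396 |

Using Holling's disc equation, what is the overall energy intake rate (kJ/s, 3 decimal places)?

0.302 kJ/s

R = Σλ_iE_i / (1 + Σλ_ih_i)
Numerator: 0.367×2.44 + 0.12×0.607 + 0.38×2.87 + 0.396×3.29 = 3.362
Denominator: 1 + 0.367×12.5 + 0.12×9.45 + 0.38×1.22 + 0.396×10 = 11.15
R = 3.362/11.15 = 0.3016 kJ/s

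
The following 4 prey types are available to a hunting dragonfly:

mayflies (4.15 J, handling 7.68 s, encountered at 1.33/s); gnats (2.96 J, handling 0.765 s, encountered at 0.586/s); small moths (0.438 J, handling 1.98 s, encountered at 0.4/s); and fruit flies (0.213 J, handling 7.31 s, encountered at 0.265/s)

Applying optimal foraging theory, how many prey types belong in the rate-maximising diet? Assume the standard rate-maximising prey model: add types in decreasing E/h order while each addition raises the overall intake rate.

1

E/h in descending order: gnats 3.87, mayflies 0.54, small moths 0.221, fruit flies 0.0291 J/s. The optimal diet is the largest prefix of this list for which every included type satisfies E_i/h_i > R on the types above it.
Rate on top 1: 1.198. mayflies: 0.54 < 1.198 → exclude; stop.
Optimal diet: gnats — 1 of 4 types.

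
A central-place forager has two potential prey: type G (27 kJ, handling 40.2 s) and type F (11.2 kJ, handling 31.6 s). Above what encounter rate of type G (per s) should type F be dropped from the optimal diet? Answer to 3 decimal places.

Drop type F once their profitability E₂/h₂ falls below the rate achievable on type G alone: E₂/h₂ = λE₁/(1 + λh₁).
Solve for λ: λE₁h₂ = E₂(1 + λh₁) → λ(E₁h₂ − E₂h₁) = E₂ → λ = E₂/(E₁h₂ − E₂h₁).
λ = 11.2/(27×31.6 − 11.2×40.2) = 11.2/403 = 0.02779 per s.

0.028 per s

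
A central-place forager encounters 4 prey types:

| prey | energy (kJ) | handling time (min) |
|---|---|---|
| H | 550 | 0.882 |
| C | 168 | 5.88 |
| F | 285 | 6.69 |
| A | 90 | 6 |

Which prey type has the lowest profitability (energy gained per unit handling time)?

In descending order of E/h:
H: 550/0.882 = 624 kJ/min
F: 285/6.69 = 42.6 kJ/min
C: 168/5.88 = 28.6 kJ/min
A: 90/6 = 15 kJ/min

A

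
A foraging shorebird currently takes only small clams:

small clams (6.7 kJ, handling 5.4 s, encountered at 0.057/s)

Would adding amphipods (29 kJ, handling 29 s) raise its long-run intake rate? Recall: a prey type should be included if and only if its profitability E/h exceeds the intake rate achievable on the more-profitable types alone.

Intake rate on the current diet: R = (0.057×6.7) / (1 + 0.057×5.4) = 0.3819/1.308 = 0.292 kJ/s.
amphipods: E/h = 29/29 = 1 kJ/s.
1 > 0.292, so adding amphipods raises the average — include it.

Yes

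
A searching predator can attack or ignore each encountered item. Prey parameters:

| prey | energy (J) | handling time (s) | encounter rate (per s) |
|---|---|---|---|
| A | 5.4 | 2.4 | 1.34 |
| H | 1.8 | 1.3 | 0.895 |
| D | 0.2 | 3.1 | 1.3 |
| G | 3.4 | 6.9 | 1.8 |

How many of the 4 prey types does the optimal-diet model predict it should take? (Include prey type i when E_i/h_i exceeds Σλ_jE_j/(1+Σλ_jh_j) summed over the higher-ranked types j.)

1

E/h in descending order: A 2.25, H 1.38, G 0.493, D 0.0645 J/s. The optimal diet is the largest prefix of this list for which every included type satisfies E_i/h_i > R on the types above it.
Rate on top 1: 1.716. H: 1.38 < 1.716 → exclude; stop.
Optimal diet: A — 1 of 4 types.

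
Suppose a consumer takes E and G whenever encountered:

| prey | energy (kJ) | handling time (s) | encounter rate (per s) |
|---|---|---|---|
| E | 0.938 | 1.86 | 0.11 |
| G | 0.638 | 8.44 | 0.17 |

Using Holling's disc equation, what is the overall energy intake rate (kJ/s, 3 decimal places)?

Energy encountered per unit search time: 0.11×0.938 + 0.17×0.638 = 0.2116 kJ/s.
Handling time per unit search time: 0.11×1.86 + 0.17×8.44 = 1.639.
Rate = 0.2116/(1 + 1.639) = 0.08018 kJ/s.

0.080 kJ/s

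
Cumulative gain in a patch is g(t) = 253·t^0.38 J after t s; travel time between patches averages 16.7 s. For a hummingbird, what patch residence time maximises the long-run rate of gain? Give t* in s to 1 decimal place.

By the marginal value theorem, leave when the instantaneous gain rate g'(t) equals the habitat-wide average g(t)/(T + t).
g'(t) = 0.38·253·t^-0.62. Setting 0.38·253·t^-0.62 = 253·t^0.38/(16.7+t) gives 0.38(16.7+t) = t, so 0.62·t = 0.38×16.7.
t* = 0.38×16.7/0.62 = 10.24 s.

10.2 s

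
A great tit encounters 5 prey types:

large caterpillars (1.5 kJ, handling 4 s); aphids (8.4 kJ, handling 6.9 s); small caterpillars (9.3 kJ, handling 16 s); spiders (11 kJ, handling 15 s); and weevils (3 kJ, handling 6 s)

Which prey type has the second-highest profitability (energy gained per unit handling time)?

spiders

Profitability E/h (kJ/s): large caterpillars = 1.5/4 = 0.375, aphids = 8.4/6.9 = 1.22, small caterpillars = 9.3/16 = 0.581, spiders = 11/15 = 0.733, weevils = 3/6 = 0.5.
Ranked: aphids > spiders > small caterpillars > weevils > large caterpillars.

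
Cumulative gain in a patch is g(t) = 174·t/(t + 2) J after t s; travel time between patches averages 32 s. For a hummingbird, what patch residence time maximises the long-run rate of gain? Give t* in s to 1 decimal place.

Maximise g(t)/(T+t): set derivative to zero → g'(t)(T+t) = g(t).
g'(t) = 174·2/(t + 2)². Setting 174·2/(t+2)² = 174t/[(t+2)(32+t)] gives 2(32+t) = t(t+2), so t² = 2×32 = 64.
t* = √64 = 8 s.

8.0 s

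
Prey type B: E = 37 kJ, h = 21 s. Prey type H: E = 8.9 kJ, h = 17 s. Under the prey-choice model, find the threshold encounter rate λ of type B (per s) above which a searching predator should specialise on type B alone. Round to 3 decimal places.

0.020 per s

The zero-one rule: include type H iff E₂/h₂ > λE₁/(1+λh₁). Equality gives the switch point.
λE₁h₂ = E₂ + λE₂h₁ ⇒ λ = E₂/(E₁h₂ − E₂h₁) = 8.9/(629 − 186.9) = 0.02013 per s.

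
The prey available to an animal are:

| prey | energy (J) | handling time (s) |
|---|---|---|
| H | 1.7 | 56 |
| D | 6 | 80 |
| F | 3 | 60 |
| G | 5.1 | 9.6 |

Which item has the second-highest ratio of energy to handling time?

In descending order of E/h:
G: 5.1/9.6 = 0.531 J/s
D: 6/80 = 0.075 J/s
F: 3/60 = 0.05 J/s
H: 1.7/56 = 0.0304 J/s

D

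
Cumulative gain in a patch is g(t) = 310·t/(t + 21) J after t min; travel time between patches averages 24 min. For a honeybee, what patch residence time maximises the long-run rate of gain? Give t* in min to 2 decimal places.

Maximise g(t)/(T+t): set derivative to zero → g'(t)(T+t) = g(t).
g'(t) = 310·21/(t + 21)². Setting 310·21/(t+21)² = 310t/[(t+21)(24+t)] gives 21(24+t) = t(t+21), so t² = 21×24 = 504.
t* = √504 = 22.45 min.

22.45 min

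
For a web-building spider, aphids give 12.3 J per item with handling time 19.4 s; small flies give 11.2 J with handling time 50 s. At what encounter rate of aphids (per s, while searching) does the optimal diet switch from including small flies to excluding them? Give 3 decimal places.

0.028 per s

The zero-one rule: include small flies iff E₂/h₂ > λE₁/(1+λh₁). Equality gives the switch point.
λE₁h₂ = E₂ + λE₂h₁ ⇒ λ = E₂/(E₁h₂ − E₂h₁) = 11.2/(615 − 217.3) = 0.02816 per s.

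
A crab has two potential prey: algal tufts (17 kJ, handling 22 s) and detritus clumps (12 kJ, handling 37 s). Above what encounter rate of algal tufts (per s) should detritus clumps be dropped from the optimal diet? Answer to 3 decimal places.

The zero-one rule: include detritus clumps iff E₂/h₂ > λE₁/(1+λh₁). Equality gives the switch point.
λE₁h₂ = E₂ + λE₂h₁ ⇒ λ = E₂/(E₁h₂ − E₂h₁) = 12/(629 − 264) = 0.03288 per s.

0.033 per s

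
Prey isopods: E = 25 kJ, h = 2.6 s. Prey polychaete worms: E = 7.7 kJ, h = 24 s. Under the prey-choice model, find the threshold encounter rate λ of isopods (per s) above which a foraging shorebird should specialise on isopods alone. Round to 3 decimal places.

At the threshold, the rate on isopods alone equals the profitability of polychaete worms: λ·25/(1 + λ·2.6) = 7.7/24 = 0.3208.
Rearranging, λ(25 − 0.3208×2.6) = 0.3208, so λ = 0.3208/24.17 = 0.01328 per s.

0.013 per s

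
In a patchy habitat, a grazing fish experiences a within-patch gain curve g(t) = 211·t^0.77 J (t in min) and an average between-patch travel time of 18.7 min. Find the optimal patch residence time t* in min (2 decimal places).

Maximise g(t)/(T+t): set derivative to zero → g'(t)(T+t) = g(t).
g'(t) = 0.77·211·t^-0.23. Setting 0.77·211·t^-0.23 = 211·t^0.77/(18.7+t) gives 0.77(18.7+t) = t, so 0.23·t = 0.77×18.7.
t* = 0.77×18.7/0.23 = 62.6 min.

62.60 min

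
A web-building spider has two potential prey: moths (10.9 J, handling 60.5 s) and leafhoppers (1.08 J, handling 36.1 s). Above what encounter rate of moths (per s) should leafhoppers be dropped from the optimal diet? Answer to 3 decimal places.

0.003 per s

The zero-one rule: include leafhoppers iff E₂/h₂ > λE₁/(1+λh₁). Equality gives the switch point.
λE₁h₂ = E₂ + λE₂h₁ ⇒ λ = E₂/(E₁h₂ − E₂h₁) = 1.08/(393.5 − 65.34) = 0.003291 per s.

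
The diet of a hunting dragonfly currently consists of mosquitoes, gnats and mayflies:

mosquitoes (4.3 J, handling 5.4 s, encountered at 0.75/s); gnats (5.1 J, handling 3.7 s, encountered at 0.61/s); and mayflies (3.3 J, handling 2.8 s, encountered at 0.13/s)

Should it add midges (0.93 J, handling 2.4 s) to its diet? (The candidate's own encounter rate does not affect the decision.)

No

Intake rate on the current diet: R = (0.75×4.3 + 0.61×5.1 + 0.13×3.3) / (1 + 0.75×5.4 + 0.61×3.7 + 0.13×2.8) = 6.765/7.671 = 0.8819 J/s.
midges: E/h = 0.93/2.4 = 0.3875 J/s.
0.3875 < 0.8819, so adding midges would lower the average — exclude it.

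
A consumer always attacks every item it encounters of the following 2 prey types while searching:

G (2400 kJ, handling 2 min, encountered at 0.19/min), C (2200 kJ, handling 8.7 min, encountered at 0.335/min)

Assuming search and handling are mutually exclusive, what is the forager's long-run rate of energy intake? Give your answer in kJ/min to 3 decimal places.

277.797 kJ/min

Energy encountered per unit search time: 0.19×2400 + 0.335×2200 = 1193 kJ/min.
Handling time per unit search time: 0.19×2 + 0.335×8.7 = 3.294.
Rate = 1193/(1 + 3.294) = 277.8 kJ/min.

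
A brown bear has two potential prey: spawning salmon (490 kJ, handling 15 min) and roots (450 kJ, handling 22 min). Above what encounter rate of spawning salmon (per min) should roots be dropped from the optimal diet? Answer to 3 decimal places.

0.112 per min

Drop roots once their profitability E₂/h₂ falls below the rate achievable on spawning salmon alone: E₂/h₂ = λE₁/(1 + λh₁).
Solve for λ: λE₁h₂ = E₂(1 + λh₁) → λ(E₁h₂ − E₂h₁) = E₂ → λ = E₂/(E₁h₂ − E₂h₁).
λ = 450/(490×22 − 450×15) = 450/4030 = 0.1117 per min.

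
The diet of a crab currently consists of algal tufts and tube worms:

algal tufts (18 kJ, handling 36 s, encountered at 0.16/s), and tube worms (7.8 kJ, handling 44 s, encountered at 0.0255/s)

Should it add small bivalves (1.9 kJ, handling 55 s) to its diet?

Intake rate on the current diet: R = (0.16×18 + 0.0255×7.8) / (1 + 0.16×36 + 0.0255×44) = 3.079/7.882 = 0.3906 kJ/s.
Profitability of small bivalves: 1.9/55 = 0.03455 kJ/s.
Since 0.03455 < R, time spent handling small bivalves is better spent searching.

No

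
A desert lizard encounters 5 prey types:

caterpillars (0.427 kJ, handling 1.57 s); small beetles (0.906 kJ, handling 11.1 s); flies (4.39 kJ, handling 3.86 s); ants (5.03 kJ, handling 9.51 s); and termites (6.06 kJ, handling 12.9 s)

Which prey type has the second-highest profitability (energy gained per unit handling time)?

In descending order of E/h:
flies: 4.39/3.86 = 1.14 kJ/s
ants: 5.03/9.51 = 0.529 kJ/s
termites: 6.06/12.9 = 0.47 kJ/s
caterpillars: 0.427/1.57 = 0.272 kJ/s
small beetles: 0.906/11.1 = 0.0816 kJ/s

ants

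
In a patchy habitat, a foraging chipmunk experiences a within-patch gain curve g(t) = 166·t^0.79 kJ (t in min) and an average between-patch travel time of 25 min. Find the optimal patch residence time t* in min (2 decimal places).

Maximise g(t)/(T+t): set derivative to zero → g'(t)(T+t) = g(t).
g'(t) = 0.79·166·t^-0.21. Setting 0.79·166·t^-0.21 = 166·t^0.79/(25+t) gives 0.79(25+t) = t, so 0.21·t = 0.79×25.
t* = 0.79×25/0.21 = 94.05 min.

94.05 min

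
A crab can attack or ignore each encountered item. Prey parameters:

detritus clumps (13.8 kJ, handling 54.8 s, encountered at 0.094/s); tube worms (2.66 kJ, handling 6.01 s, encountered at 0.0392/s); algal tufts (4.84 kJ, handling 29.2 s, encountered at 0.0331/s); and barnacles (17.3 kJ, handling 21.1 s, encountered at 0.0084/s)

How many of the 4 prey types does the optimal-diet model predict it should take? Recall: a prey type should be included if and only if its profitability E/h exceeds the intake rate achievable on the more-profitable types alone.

Profitabilities (E/h, kJ/s): barnacles 0.82, tube worms 0.443, detritus clumps 0.252, algal tufts 0.166. Add prey in this order while the next type's profitability exceeds the intake rate on those already taken.
Rate on top 1: 0.1234. tube worms: 0.443 > 0.1234 → include.
Rate on top 2: 0.1767. detritus clumps: 0.252 > 0.1767 → include.
Rate on top 3: 0.2356. algal tufts: 0.166 < 0.2356 → exclude; stop.
Optimal diet: barnacles, tube worms, detritus clumps — 3 of 4 types.

3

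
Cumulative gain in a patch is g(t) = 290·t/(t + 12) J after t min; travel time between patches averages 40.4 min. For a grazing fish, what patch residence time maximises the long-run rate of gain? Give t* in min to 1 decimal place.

22.0 min

Maximise g(t)/(T+t): set derivative to zero → g'(t)(T+t) = g(t).
g'(t) = 290·12/(t + 12)². Setting 290·12/(t+12)² = 290t/[(t+12)(40.4+t)] gives 12(40.4+t) = t(t+12), so t² = 12×40.4 = 484.8.
t* = √484.8 = 22.02 min.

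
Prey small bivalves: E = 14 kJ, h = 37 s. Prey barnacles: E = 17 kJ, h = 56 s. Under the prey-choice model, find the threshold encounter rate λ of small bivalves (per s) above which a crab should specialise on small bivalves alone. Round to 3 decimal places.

0.110 per s

Drop barnacles once their profitability E₂/h₂ falls below the rate achievable on small bivalves alone: E₂/h₂ = λE₁/(1 + λh₁).
Solve for λ: λE₁h₂ = E₂(1 + λh₁) → λ(E₁h₂ − E₂h₁) = E₂ → λ = E₂/(E₁h₂ − E₂h₁).
λ = 17/(14×56 − 17×37) = 17/155 = 0.1097 per s.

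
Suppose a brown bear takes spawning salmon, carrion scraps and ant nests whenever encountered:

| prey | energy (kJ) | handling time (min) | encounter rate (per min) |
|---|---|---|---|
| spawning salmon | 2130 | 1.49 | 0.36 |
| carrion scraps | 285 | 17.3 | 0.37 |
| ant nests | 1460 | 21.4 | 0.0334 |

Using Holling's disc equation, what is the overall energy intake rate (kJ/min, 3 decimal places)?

106.449 kJ/min

R = (0.36×2130 + 0.37×285 + 0.0334×1460) / (1 + 0.36×1.49 + 0.37×17.3 + 0.0334×21.4) = 921/8.652 = 106.4 kJ/min.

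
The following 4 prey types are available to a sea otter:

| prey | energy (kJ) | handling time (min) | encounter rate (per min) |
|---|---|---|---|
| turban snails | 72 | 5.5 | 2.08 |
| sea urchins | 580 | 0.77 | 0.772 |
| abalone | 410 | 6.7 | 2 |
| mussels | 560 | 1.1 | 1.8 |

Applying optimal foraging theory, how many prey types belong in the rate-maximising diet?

2

Profitabilities (E/h, kJ/min): sea urchins 753, mussels 509, abalone 61.2, turban snails 13.1. Add prey in this order while the next type's profitability exceeds the intake rate on those already taken.
Rate on top 1: 280.8. mussels: 509 > 280.8 → include.
Rate on top 2: 407.3. abalone: 61.2 < 407.3 → exclude; stop.
Optimal diet: sea urchins, mussels — 2 of 4 types.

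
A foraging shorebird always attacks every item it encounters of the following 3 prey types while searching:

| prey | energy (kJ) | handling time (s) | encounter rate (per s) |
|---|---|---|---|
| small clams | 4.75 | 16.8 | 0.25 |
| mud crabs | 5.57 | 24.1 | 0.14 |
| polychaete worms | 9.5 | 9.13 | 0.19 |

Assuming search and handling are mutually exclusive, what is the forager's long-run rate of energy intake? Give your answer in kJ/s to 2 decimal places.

0.37 kJ/s

R = Σλ_iE_i / (1 + Σλ_ih_i)
Numerator: 0.25×4.75 + 0.14×5.57 + 0.19×9.5 = 3.772
Denominator: 1 + 0.25×16.8 + 0.14×24.1 + 0.19×9.13 = 10.31
R = 3.772/10.31 = 0.3659 kJ/s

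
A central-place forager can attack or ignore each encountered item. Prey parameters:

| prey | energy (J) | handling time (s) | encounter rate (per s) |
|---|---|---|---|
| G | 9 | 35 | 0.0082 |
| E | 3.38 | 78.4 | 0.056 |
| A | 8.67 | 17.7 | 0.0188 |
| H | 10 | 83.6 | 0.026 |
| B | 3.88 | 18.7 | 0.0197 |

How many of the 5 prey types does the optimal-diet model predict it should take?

Rank by E/h (J/s): A 0.49, G 0.257, B 0.207, H 0.12, E 0.0431. Include each in turn until the next type's E/h falls below the running intake rate.
Rate on top 1: 0.1223. G: 0.257 > 0.1223 → include.
Rate on top 2: 0.1462. B: 0.207 > 0.1462 → include.
Rate on top 3: 0.1575. H: 0.12 < 0.1575 → exclude; stop.
Optimal diet: A, G, B — 3 of 5 types.

3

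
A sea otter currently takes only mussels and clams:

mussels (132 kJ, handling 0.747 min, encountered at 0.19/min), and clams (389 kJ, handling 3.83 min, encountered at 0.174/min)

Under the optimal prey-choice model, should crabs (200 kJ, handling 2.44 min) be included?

Intake rate on the current diet: R = (0.19×132 + 0.174×389) / (1 + 0.19×0.747 + 0.174×3.83) = 92.77/1.808 = 51.3 kJ/min.
Profitability of crabs: 200/2.44 = 81.97 kJ/min.
81.97 > 51.3, so adding crabs raises the average — include it.

Yes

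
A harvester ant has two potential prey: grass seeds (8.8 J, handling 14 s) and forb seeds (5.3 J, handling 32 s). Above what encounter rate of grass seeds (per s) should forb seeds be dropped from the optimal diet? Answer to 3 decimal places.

0.026 per s

Drop forb seeds once their profitability E₂/h₂ falls below the rate achievable on grass seeds alone: E₂/h₂ = λE₁/(1 + λh₁).
Solve for λ: λE₁h₂ = E₂(1 + λh₁) → λ(E₁h₂ − E₂h₁) = E₂ → λ = E₂/(E₁h₂ − E₂h₁).
λ = 5.3/(8.8×32 − 5.3×14) = 5.3/207.4 = 0.02555 per s.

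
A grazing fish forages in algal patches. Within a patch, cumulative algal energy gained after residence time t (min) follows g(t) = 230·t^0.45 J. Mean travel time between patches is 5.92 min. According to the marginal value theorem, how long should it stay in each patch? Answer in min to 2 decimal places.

4.84 min

By the marginal value theorem, leave when the instantaneous gain rate g'(t) equals the habitat-wide average g(t)/(T + t).
g'(t) = 0.45·230·t^-0.55. Setting 0.45·230·t^-0.55 = 230·t^0.45/(5.92+t) gives 0.45(5.92+t) = t, so 0.55·t = 0.45×5.92.
t* = 0.45×5.92/0.55 = 4.844 min.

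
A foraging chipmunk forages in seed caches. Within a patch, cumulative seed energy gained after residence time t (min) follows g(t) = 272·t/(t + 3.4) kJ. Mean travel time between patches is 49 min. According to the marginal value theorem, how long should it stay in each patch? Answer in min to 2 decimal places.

12.91 min

By the marginal value theorem, leave when the instantaneous gain rate g'(t) equals the habitat-wide average g(t)/(T + t).
g'(t) = 272·3.4/(t + 3.4)². Setting 272·3.4/(t+3.4)² = 272t/[(t+3.4)(49+t)] gives 3.4(49+t) = t(t+3.4), so t² = 3.4×49 = 166.6.
t* = √166.6 = 12.91 min.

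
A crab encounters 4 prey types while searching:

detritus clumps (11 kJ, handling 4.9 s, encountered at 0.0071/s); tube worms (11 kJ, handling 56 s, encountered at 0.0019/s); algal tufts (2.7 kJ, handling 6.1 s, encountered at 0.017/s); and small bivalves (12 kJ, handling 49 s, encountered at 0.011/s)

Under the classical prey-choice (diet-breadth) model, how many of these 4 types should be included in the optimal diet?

Rank by E/h (kJ/s): detritus clumps 2.24, algal tufts 0.443, small bivalves 0.245, tube worms 0.196. Include each in turn until the next type's E/h falls below the running intake rate.
Rate on top 1: 0.07547. algal tufts: 0.443 > 0.07547 → include.
Rate on top 2: 0.1089. small bivalves: 0.245 > 0.1089 → include.
Rate on top 3: 0.1526. tube worms: 0.196 > 0.1526 → include.
Optimal diet: detritus clumps, algal tufts, small bivalves, tube worms — 4 of 4 types.

4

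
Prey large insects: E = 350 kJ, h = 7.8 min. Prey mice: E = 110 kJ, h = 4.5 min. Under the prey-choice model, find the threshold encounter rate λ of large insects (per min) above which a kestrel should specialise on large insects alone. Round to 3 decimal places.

The zero-one rule: include mice iff E₂/h₂ > λE₁/(1+λh₁). Equality gives the switch point.
λE₁h₂ = E₂ + λE₂h₁ ⇒ λ = E₂/(E₁h₂ − E₂h₁) = 110/(1575 − 858) = 0.1534 per min.

0.153 per min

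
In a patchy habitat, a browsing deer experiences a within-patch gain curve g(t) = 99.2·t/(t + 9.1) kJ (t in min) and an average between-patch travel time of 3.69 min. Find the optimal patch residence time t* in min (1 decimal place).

5.8 min

Optimal t* satisfies g'(t*) = g(t*)/(T + t*).
g'(t) = 99.2·9.1/(t + 9.1)². Setting 99.2·9.1/(t+9.1)² = 99.2t/[(t+9.1)(3.69+t)] gives 9.1(3.69+t) = t(t+9.1), so t² = 9.1×3.69 = 33.58.
t* = √33.58 = 5.795 min.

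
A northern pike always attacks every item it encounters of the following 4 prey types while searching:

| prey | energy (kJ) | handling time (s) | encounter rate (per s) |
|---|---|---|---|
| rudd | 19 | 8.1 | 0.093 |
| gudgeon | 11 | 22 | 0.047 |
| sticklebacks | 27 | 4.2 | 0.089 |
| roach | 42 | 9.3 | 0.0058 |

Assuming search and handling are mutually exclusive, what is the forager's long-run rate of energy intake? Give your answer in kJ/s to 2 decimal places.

Energy encountered per unit search time: 0.093×19 + 0.047×11 + 0.089×27 + 0.0058×42 = 4.931 kJ/s.
Handling time per unit search time: 0.093×8.1 + 0.047×22 + 0.089×4.2 + 0.0058×9.3 = 2.215.
Rate = 4.931/(1 + 2.215) = 1.534 kJ/s.

1.53 kJ/s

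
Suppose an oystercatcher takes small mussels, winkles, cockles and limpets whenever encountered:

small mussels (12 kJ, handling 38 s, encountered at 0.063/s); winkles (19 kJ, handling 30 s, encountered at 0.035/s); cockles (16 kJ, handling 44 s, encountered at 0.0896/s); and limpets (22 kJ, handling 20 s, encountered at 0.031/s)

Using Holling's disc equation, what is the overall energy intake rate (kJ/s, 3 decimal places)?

0.393 kJ/s

Energy encountered per unit search time: 0.063×12 + 0.035×19 + 0.0896×16 + 0.031×22 = 3.537 kJ/s.
Handling time per unit search time: 0.063×38 + 0.035×30 + 0.0896×44 + 0.031×20 = 8.006.
Rate = 3.537/(1 + 8.006) = 0.3927 kJ/s.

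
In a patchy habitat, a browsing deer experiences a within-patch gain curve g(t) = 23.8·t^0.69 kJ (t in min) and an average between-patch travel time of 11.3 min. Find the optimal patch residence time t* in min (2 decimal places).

25.15 min

Optimal t* satisfies g'(t*) = g(t*)/(T + t*).
g'(t) = 0.69·23.8·t^-0.31. Setting 0.69·23.8·t^-0.31 = 23.8·t^0.69/(11.3+t) gives 0.69(11.3+t) = t, so 0.31·t = 0.69×11.3.
t* = 0.69×11.3/0.31 = 25.15 min.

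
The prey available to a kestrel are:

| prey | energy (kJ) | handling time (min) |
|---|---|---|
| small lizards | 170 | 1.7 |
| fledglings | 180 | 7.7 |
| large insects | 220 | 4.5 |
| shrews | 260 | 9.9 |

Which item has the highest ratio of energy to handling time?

Profitability E/h (kJ/min): small lizards = 170/1.7 = 100, fledglings = 180/7.7 = 23.4, large insects = 220/4.5 = 48.9, shrews = 260/9.9 = 26.3.
Ranked: small lizards > large insects > shrews > fledglings.

small lizards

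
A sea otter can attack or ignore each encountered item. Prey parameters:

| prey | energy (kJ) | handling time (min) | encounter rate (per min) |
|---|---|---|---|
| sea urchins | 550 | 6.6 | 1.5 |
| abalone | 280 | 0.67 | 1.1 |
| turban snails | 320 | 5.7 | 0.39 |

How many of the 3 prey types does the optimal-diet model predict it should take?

1

Profitabilities (E/h, kJ/min): abalone 418, sea urchins 83.3, turban snails 56.1. Add prey in this order while the next type's profitability exceeds the intake rate on those already taken.
Rate on top 1: 177.3. sea urchins: 83.3 < 177.3 → exclude; stop.
Optimal diet: abalone — 1 of 3 types.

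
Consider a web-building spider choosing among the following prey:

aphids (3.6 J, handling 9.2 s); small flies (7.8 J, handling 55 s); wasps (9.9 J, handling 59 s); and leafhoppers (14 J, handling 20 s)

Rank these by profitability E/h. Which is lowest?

Profitability E/h (J/s): aphids = 3.6/9.2 = 0.391, small flies = 7.8/55 = 0.142, wasps = 9.9/59 = 0.168, leafhoppers = 14/20 = 0.7.
Ranked: leafhoppers > aphids > wasps > small flies.

small flies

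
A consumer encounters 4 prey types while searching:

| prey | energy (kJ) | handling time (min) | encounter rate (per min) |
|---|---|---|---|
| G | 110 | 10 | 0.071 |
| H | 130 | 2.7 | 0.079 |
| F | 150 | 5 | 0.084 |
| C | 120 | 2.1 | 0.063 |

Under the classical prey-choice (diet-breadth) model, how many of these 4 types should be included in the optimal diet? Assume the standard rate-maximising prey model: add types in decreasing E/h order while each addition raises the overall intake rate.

Profitabilities (E/h, kJ/min): C 57.1, H 48.1, F 30, G 11. Add prey in this order while the next type's profitability exceeds the intake rate on those already taken.
Rate on top 1: 6.677. H: 48.1 > 6.677 → include.
Rate on top 2: 13.25. F: 30 > 13.25 → include.
Rate on top 3: 17.23. G: 11 < 17.23 → exclude; stop.
Optimal diet: C, H, F — 3 of 4 types.

3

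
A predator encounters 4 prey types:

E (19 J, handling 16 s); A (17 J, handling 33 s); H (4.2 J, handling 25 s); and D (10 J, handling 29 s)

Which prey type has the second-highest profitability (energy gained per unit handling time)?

A

In descending order of E/h:
E: 19/16 = 1.19 J/s
A: 17/33 = 0.515 J/s
D: 10/29 = 0.345 J/s
H: 4.2/25 = 0.168 J/s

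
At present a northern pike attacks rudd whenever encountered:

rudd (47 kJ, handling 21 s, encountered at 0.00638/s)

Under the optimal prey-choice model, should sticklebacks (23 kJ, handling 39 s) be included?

On rudd alone, R = ΣλE/(1+Σλh) = 0.2999/1.134 = 0.2644 kJ/s.
Profitability of sticklebacks: 23/39 = 0.5897 kJ/s.
Since 0.5897 > R, including sticklebacks increases the long-run rate.

Yes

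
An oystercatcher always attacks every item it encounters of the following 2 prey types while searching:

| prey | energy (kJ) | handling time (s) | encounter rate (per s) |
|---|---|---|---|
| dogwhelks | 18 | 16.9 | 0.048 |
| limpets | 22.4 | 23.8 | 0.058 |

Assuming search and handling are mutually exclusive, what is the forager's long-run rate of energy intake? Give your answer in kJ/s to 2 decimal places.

0.68 kJ/s

Energy encountered per unit search time: 0.048×18 + 0.058×22.4 = 2.163 kJ/s.
Handling time per unit search time: 0.048×16.9 + 0.058×23.8 = 2.192.
Rate = 2.163/(1 + 2.192) = 0.6778 kJ/s.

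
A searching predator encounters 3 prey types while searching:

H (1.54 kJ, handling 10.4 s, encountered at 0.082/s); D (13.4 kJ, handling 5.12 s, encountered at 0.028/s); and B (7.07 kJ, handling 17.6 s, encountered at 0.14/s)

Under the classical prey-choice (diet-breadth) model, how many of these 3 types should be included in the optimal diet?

Profitabilities (E/h, kJ/s): D 2.62, B 0.402, H 0.148. Add prey in this order while the next type's profitability exceeds the intake rate on those already taken.
Rate on top 1: 0.3282. B: 0.402 > 0.3282 → include.
Rate on top 2: 0.3784. H: 0.148 < 0.3784 → exclude; stop.
Optimal diet: D, B — 2 of 3 types.

2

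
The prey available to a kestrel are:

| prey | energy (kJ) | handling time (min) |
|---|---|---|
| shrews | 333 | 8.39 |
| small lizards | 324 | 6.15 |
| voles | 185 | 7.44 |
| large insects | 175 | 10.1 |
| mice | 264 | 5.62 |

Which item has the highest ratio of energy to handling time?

small lizards

In descending order of E/h:
small lizards: 324/6.15 = 52.7 kJ/min
mice: 264/5.62 = 47 kJ/min
shrews: 333/8.39 = 39.7 kJ/min
voles: 185/7.44 = 24.9 kJ/min
large insects: 175/10.1 = 17.3 kJ/min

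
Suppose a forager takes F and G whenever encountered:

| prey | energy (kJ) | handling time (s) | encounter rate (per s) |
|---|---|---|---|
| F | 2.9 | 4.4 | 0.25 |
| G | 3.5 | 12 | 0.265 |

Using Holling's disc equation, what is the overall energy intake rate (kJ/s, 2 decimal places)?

Energy encountered per unit search time: 0.25×2.9 + 0.265×3.5 = 1.652 kJ/s.
Handling time per unit search time: 0.25×4.4 + 0.265×12 = 4.28.
Rate = 1.652/(1 + 4.28) = 0.313 kJ/s.

0.31 kJ/s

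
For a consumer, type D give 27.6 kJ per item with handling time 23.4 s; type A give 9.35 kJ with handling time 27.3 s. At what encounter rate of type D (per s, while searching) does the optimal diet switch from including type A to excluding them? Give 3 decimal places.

At the threshold, the rate on type D alone equals the profitability of type A: λ·27.6/(1 + λ·23.4) = 9.35/27.3 = 0.3425.
Rearranging, λ(27.6 − 0.3425×23.4) = 0.3425, so λ = 0.3425/19.59 = 0.01749 per s.

0.017 per s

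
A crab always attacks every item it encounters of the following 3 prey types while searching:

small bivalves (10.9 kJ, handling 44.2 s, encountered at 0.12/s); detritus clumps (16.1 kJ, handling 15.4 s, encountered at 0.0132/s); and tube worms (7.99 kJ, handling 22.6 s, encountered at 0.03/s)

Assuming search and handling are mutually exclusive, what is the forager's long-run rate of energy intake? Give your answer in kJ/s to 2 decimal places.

R = Σλ_iE_i / (1 + Σλ_ih_i)
Numerator: 0.12×10.9 + 0.0132×16.1 + 0.03×7.99 = 1.76
Denominator: 1 + 0.12×44.2 + 0.0132×15.4 + 0.03×22.6 = 7.185
R = 1.76/7.185 = 0.245 kJ/s

0.24 kJ/s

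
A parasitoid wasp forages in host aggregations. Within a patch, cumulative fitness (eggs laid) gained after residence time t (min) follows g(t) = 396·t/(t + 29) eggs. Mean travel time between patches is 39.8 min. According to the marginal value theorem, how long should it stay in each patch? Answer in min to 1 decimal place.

By the marginal value theorem, leave when the instantaneous gain rate g'(t) equals the habitat-wide average g(t)/(T + t).
g'(t) = 396·29/(t + 29)². Setting 396·29/(t+29)² = 396t/[(t+29)(39.8+t)] gives 29(39.8+t) = t(t+29), so t² = 29×39.8 = 1154.
t* = √1154 = 33.97 min.

34.0 min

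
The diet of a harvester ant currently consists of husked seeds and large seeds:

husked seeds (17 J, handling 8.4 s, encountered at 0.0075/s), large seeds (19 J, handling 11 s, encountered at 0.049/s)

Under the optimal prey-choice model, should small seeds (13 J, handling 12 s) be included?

Yes

Current rate: (0.0075×17 + 0.049×19)/(1 + 0.0075×8.4 + 0.049×11) = 0.6607 J/s.
Profitability of small seeds: 13/12 = 1.083 J/s.
Since 1.083 > R, including small seeds increases the long-run rate.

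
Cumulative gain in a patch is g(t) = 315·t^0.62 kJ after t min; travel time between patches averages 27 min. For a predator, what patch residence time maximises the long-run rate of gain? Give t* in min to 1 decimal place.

By the marginal value theorem, leave when the instantaneous gain rate g'(t) equals the habitat-wide average g(t)/(T + t).
g'(t) = 0.62·315·t^-0.38. Setting 0.62·315·t^-0.38 = 315·t^0.62/(27+t) gives 0.62(27+t) = t, so 0.38·t = 0.62×27.
t* = 0.62×27/0.38 = 44.05 min.

44.1 min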